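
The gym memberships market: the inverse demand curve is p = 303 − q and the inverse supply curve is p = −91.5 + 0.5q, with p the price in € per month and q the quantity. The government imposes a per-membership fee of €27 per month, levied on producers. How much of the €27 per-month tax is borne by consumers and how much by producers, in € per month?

Consumers bear €18 per month; producers bear €9 per month.

Inverting to q(p) form: qd = 303 − p; qs = 2p + 183.
Without the tax, 303 − p = 2p + 183 gives 3p = 120, so p* = €40 and q* = 263.
With the tax collected from producers, supply shifts: qs = 2(p − 27) + 183.
New equilibrium: consumers pay €58, producers receive €31, q = 245. (Wedge: pb − ps = 27.)
Burden on consumers: €18; on producers: €9. (They sum to €27.)
The less price-elastic side of the market bears the larger share of a per-unit tax.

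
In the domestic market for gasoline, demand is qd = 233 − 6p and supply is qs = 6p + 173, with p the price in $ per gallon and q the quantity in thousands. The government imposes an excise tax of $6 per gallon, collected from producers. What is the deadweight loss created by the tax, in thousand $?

Deadweight loss = $54 thousand.

Without the tax, 233 − 6p = 6p + 173 gives 12p = 60, so p* = $5 and q* = 203.
With the tax collected from producers, supply shifts: qs = 6(p − 6) + 173.
New equilibrium: consumers pay $8, producers receive $2, q = 185. (Wedge: pb − ps = 6.)
Quantity falls by |ΔQ| = |203 − 185| = 18.
DWL = ½ · t · |ΔQ| = ½ · 6 · 18 = $54.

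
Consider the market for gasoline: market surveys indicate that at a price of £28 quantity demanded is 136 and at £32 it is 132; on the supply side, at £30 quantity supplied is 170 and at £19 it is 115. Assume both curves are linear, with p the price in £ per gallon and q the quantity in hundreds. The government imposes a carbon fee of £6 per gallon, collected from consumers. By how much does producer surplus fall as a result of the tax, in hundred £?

Demand slope: (132 − 136)/(32 − 28) = -1, so qd = 164 − p.
Supply slope: (115 − 170)/(19 − 30) = 5, so qs = 5p + 20.
Without the tax, 164 − p = 5p + 20 gives 6p = 144, so p* = £24 and q* = 140.
With the tax collected from consumers, demand (in seller-price terms) shifts: qd = 164 − (p + 6).
Solving gives q = 135 with consumers paying £29 and suppliers receiving £23 (the £6 wedge).
ΔPS is the trapezoid between Q = 135 and Q = 140 of height £1: ½ · (140 + 135) · 1 = £137.5.

Producer surplus falls by £137.5 hundred.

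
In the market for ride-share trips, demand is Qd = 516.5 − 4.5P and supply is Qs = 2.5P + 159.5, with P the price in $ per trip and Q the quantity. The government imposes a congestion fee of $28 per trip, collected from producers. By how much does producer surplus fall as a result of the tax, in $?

Without the tax, 516.5 − 4.5P = 2.5P + 159.5 gives 7P = 357, so P* = $51 and Q* = 287.
With the tax collected from producers, supply shifts: Qs = 2.5(P − 28) + 159.5.
Solving gives Q = 242 with buyers paying $61 and producers receiving $33 (the $28 wedge).
ΔPS is the trapezoid between Q = 242 and Q = 287 of height $18: ½ · (287 + 242) · 18 = $4761.

Producer surplus falls by $4761.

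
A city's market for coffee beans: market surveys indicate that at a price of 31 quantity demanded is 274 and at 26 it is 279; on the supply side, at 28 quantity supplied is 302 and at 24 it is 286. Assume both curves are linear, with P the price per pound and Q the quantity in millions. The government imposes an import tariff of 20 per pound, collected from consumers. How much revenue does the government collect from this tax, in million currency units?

Tax revenue = 5320 million.

Demand slope: (279 − 274)/(26 − 31) = -1, so Qd = 305 − P.
Supply slope: (286 − 302)/(24 − 28) = 4, so Qs = 4P + 190.
Before the tax: set 305 − P = 4P + 190 → P* = 23, Q* = 282.
With the tax collected from consumers, demand (in seller-price terms) shifts: Qd = 305 − (P + 20).
New equilibrium: consumers pay 39, suppliers receive 19, Q = 266. (Wedge: Pb − Ps = 20.)
Revenue = t · Q = 20 · 266 = 5320.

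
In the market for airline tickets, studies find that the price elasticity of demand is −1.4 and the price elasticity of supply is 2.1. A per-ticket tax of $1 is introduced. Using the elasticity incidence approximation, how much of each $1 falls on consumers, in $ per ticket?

Incidence ratio: consumers' share ≈ εs / (εs + |εd|) = 2.1 / (2.1 + 1.4) = 0.6.
So consumers bear ≈ 0.6 × $1 = $0.6; suppliers bear $0.4.

Consumers bear ≈ $0.6 per ticket.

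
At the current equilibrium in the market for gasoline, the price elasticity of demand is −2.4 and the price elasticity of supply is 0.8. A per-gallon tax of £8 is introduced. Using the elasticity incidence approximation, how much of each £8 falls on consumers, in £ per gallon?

Consumers bear ≈ £2 per gallon.

Incidence ratio: consumers' share ≈ εs / (εs + |εd|) = 0.8 / (0.8 + 2.4) = 0.25.
So consumers bear ≈ 0.25 × £8 = £2; sellers bear £6.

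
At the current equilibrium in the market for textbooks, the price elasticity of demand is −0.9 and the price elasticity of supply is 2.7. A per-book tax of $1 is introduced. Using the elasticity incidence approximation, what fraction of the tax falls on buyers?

Incidence ratio: buyers' share ≈ εs / (εs + |εd|) = 2.7 / (2.7 + 0.9) = 0.75.
Supply is the more elastic side, so buyers bear the larger share.

Buyers' share ≈ 0.75.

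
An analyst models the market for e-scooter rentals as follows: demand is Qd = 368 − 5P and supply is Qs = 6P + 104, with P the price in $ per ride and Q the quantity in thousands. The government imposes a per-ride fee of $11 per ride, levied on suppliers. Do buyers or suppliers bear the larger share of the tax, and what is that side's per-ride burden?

Buyers bear the larger share: $6 per ride.

Without the tax, 368 − 5P = 6P + 104 gives 11P = 264, so P* = $24 and Q* = 248.
With the tax collected from suppliers, supply shifts: Qs = 6(P − 11) + 104.
New equilibrium: buyers pay $30, suppliers receive $19, Q = 218. (Wedge: Pb − Ps = 11.)
Per-ride burden: buyers $6, suppliers $5.
Buyers take the larger share because demand is less price-elastic here (demand slope 5 vs supply slope 6).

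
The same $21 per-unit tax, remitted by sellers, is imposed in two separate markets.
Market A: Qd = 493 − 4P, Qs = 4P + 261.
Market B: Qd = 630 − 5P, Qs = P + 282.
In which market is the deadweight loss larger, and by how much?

Market A, by $257.25.

Market A: pre-tax P* = $29, Q* = 377; post-tax Q = 335; deadweight loss = $441.
Market B: pre-tax P* = $58, Q* = 340; post-tax Q = 322.5; deadweight loss = $183.75.
Difference: $441 vs $183.75 → market A is larger by $257.25.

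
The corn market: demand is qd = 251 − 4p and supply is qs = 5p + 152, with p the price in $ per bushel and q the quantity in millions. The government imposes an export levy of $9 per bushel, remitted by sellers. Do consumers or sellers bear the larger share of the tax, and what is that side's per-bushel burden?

Consumers bear the larger share: $5 per bushel.

Before the tax: set 251 − 4p = 5p + 152 → p* = $11, q* = 207.
With the tax collected from sellers, supply shifts: qs = 5(p − 9) + 152.
Solving gives q = 187 with consumers paying $16 and sellers receiving $7 (the $9 wedge).
Per-bushel burden: consumers $5, sellers $4.
Consumers take the larger share because demand is less price-elastic here (demand slope 4 vs supply slope 5).
The less price-elastic side of the market bears the larger share of a per-unit tax.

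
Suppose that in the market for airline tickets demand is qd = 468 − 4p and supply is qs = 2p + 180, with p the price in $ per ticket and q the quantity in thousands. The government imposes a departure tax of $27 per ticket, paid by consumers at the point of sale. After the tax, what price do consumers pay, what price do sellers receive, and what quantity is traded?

Consumers pay $57; sellers receive $30; quantity = 240.

Without the tax, 468 − 4p = 2p + 180 gives 6p = 288, so p* = $48 and q* = 276.
With the tax collected from consumers, demand (in seller-price terms) shifts: qd = 468 − 4(p + 27).
New equilibrium: consumers pay $57, sellers receive $30, q = 240. (Wedge: pb − ps = 27.)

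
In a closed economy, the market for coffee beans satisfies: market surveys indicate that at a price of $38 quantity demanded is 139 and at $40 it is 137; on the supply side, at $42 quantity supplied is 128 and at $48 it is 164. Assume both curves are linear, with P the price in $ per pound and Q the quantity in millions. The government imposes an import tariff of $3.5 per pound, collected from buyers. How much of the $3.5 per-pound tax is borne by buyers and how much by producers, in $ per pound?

Buyers bear $3 per pound; producers bear $0.5 per pound.

Demand slope: (137 − 139)/(40 − 38) = -1, so Qd = 177 − P.
Supply slope: (164 − 128)/(48 − 42) = 6, so Qs = 6P − 124.
Before the tax: set 177 − P = 6P − 124 → P* = $43, Q* = 134.
With the tax collected from buyers, demand (in seller-price terms) shifts: Qd = 177 − (P + 3.5).
New equilibrium: buyers pay $46, producers receive $42.5, Q = 131. (Wedge: Pb − Ps = 3.5.)
Burden on buyers: $3; on producers: $0.5. (They sum to $3.5.)
The less price-elastic side of the market bears the larger share of a per-unit tax.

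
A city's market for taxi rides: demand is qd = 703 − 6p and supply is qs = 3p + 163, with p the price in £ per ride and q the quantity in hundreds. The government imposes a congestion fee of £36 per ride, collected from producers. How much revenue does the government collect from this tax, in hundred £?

Without the tax, 703 − 6p = 3p + 163 gives 9p = 540, so p* = £60 and q* = 343.
With the tax collected from producers, supply shifts: qs = 3(p − 36) + 163.
Solving gives q = 271 with consumers paying £72 and producers receiving £36 (the £36 wedge).
Revenue = t · Q = 36 · 271 = £9756.

Tax revenue = £9756 hundred.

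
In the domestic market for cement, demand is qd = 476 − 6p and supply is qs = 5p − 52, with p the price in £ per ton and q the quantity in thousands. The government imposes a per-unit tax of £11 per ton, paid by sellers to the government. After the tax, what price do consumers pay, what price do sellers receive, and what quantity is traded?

Without the tax, 476 − 6p = 5p − 52 gives 11p = 528, so p* = £48 and q* = 188.
With the tax collected from sellers, supply shifts: qs = 5(p − 11) − 52.
New equilibrium: consumers pay £53, sellers receive £42, q = 158. (Wedge: pb − ps = 11.)

Consumers pay £53; sellers receive £42; quantity = 158.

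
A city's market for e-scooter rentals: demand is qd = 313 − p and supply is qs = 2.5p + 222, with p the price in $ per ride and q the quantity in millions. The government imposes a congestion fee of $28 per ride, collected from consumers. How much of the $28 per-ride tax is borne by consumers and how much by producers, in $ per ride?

Consumers bear $20 per ride; producers bear $8 per ride.

Before the tax: set 313 − p = 2.5p + 222 → p* = $26, q* = 287.
With the tax collected from consumers, demand (in seller-price terms) shifts: qd = 313 − (p + 28).
Solving gives q = 267 with consumers paying $46 and producers receiving $18 (the $28 wedge).
Burden on consumers: $20; on producers: $8. (They sum to $28.)
The less price-elastic side of the market bears the larger share of a per-unit tax.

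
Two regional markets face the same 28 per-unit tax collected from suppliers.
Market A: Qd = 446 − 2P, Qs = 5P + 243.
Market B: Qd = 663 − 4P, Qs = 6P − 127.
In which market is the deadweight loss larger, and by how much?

Market A: pre-tax P* = 29, Q* = 388; post-tax Q = 348; deadweight loss = 560.
Market B: pre-tax P* = 79, Q* = 347; post-tax Q = 279.8; deadweight loss = 940.8.
Difference: 560 vs 940.8 → market B is larger by 380.8.

Market B, by 380.8.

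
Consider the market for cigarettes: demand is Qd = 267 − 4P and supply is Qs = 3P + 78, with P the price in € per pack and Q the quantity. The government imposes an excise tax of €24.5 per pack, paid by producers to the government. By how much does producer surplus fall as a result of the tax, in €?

Without the tax, 267 − 4P = 3P + 78 gives 7P = 189, so P* = €27 and Q* = 159.
With the tax collected from producers, supply shifts: Qs = 3(P − 24.5) + 78.
Solving gives Q = 117 with consumers paying €37.5 and producers receiving €13 (the €24.5 wedge).
ΔPS is the trapezoid between Q = 117 and Q = 159 of height €14: ½ · (159 + 117) · 14 = €1932.

Producer surplus falls by €1932.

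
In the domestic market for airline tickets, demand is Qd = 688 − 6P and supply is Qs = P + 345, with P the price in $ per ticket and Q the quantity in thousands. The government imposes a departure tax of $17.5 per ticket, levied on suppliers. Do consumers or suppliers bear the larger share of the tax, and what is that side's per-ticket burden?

Suppliers bear the larger share: $15 per ticket.

Without the tax, 688 − 6P = P + 345 gives 7P = 343, so P* = $49 and Q* = 394.
With the tax collected from suppliers, supply shifts: Qs = (P − 17.5) + 345.
Solving gives Q = 379 with consumers paying $51.5 and suppliers receiving $34 (the $17.5 wedge).
Per-ticket burden: consumers $2.5, suppliers $15.
Suppliers take the larger share because supply is less price-elastic here (demand slope 6 vs supply slope 1).
The less price-elastic side of the market bears the larger share of a per-unit tax.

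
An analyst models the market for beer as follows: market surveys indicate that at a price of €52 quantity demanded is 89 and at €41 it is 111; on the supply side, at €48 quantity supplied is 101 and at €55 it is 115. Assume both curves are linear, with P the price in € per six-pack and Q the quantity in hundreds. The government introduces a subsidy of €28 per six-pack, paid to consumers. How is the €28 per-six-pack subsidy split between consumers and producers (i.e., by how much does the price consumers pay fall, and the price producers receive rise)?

Demand slope: (111 − 89)/(41 − 52) = -2, so Qd = 193 − 2P.
Supply slope: (115 − 101)/(55 − 48) = 2, so Qs = 2P + 5.
Before the subsidy: set 193 − 2P = 2P + 5 → P* = €47, Q* = 99.
With a per-unit subsidy paid to consumers, each effectively pays P − 28, so demand becomes Qd = 193 − 2(P − 28).
Solving gives Q = 127 with consumers paying €33 and producers receiving €61 (the €28 wedge).
Gain to consumers: €14; to producers: €14. (They sum to €28.)

Consumers gain €14 per six-pack; producers gain €14 per six-pack.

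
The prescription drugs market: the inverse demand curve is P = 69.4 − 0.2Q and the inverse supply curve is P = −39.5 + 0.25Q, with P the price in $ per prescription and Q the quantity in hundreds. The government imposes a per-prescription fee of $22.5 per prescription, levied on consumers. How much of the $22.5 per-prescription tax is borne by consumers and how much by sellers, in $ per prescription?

Consumers bear $10 per prescription; sellers bear $12.5 per prescription.

Inverting to Q(P) form: Qd = 347 − 5P; Qs = 4P + 158.
Before the tax: set 347 − 5P = 4P + 158 → P* = $21, Q* = 242.
With the tax collected from consumers, demand (in seller-price terms) shifts: Qd = 347 − 5(P + 22.5).
New equilibrium: consumers pay $31, sellers receive $8.5, Q = 192. (Wedge: Pb − Ps = 22.5.)
Burden on consumers: $10; on sellers: $12.5. (They sum to $22.5.)
The less price-elastic side of the market bears the larger share of a per-unit tax.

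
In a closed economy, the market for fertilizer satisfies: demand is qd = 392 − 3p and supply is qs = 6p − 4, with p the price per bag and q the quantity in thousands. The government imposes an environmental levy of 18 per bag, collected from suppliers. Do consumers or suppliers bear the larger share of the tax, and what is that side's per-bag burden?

Without the tax, 392 − 3p = 6p − 4 gives 9p = 396, so p* = 44 and q* = 260.
With the tax collected from suppliers, supply shifts: qs = 6(p − 18) − 4.
New equilibrium: consumers pay 56, suppliers receive 38, q = 224. (Wedge: pb − ps = 18.)
Per-bag burden: consumers 12, suppliers 6.
Consumers take the larger share because demand is less price-elastic here (demand slope 3 vs supply slope 6).

Consumers bear the larger share: 12 per bag.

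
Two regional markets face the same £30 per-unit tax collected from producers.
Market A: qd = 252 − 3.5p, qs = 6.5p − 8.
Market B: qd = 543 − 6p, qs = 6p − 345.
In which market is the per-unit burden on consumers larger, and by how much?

Market A: pre-tax p* = £26, q* = 161; post-tax q = 92.75; per-unit burden on consumers = £19.5.
Market B: pre-tax p* = £74, q* = 99; post-tax q = 9; per-unit burden on consumers = £15.
Difference: £19.5 vs £15 → market A is larger by £4.5.

Market A, by £4.5.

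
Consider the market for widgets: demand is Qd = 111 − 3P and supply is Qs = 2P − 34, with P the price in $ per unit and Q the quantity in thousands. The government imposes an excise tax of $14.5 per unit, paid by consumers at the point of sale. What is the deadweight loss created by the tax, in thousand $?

Deadweight loss = $126.15 thousand.

Before the tax: set 111 − 3P = 2P − 34 → P* = $29, Q* = 24.
With the tax collected from consumers, demand (in seller-price terms) shifts: Qd = 111 − 3(P + 14.5).
New equilibrium: consumers pay $34.8, producers receive $20.3, Q = 6.6. (Wedge: Pb − Ps = 14.5.)
Quantity falls by |ΔQ| = |24 − 6.6| = 17.4.
DWL = ½ · t · |ΔQ| = ½ · 14.5 · 17.4 = $126.15.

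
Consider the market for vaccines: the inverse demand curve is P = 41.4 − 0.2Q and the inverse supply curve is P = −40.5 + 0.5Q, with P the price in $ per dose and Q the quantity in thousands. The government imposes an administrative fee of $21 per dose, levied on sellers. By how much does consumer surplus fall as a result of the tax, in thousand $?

Consumer surplus falls by $612 thousand.

Inverting to Q(P) form: Qd = 207 − 5P; Qs = 2P + 81.
Without the tax, 207 − 5P = 2P + 81 gives 7P = 126, so P* = $18 and Q* = 117.
With the tax collected from sellers, supply shifts: Qs = 2(P − 21) + 81.
Solving gives Q = 87 with consumers paying $24 and sellers receiving $3 (the $21 wedge).
ΔCS is the trapezoid between Q = 87 and Q = 117 of height $6: ½ · (117 + 87) · 6 = $612.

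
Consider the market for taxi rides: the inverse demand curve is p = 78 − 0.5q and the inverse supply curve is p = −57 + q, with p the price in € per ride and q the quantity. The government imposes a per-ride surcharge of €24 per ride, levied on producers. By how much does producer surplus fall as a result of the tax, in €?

Rewrite in direct form: qd = 156 − 2p and qs = p + 57.
Before the tax: set 156 − 2p = p + 57 → p* = €33, q* = 90.
With the tax collected from producers, supply shifts: qs = (p − 24) + 57.
New equilibrium: buyers pay €41, producers receive €17, q = 74. (Wedge: pb − ps = 24.)
ΔPS is the trapezoid between Q = 74 and Q = 90 of height €16: ½ · (90 + 74) · 16 = €1312.

Producer surplus falls by €1312.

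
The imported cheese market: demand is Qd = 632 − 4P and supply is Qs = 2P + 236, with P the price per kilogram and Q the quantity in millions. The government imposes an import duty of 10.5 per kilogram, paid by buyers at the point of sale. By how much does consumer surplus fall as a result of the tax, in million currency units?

Consumer surplus falls by 1263.5 million.

Before the tax: set 632 − 4P = 2P + 236 → P* = 66, Q* = 368.
With the tax collected from buyers, demand (in seller-price terms) shifts: Qd = 632 − 4(P + 10.5).
New equilibrium: buyers pay 69.5, sellers receive 59, Q = 354. (Wedge: Pb − Ps = 10.5.)
ΔCS is the trapezoid between Q = 354 and Q = 368 of height 3.5: ½ · (368 + 354) · 3.5 = 1263.5.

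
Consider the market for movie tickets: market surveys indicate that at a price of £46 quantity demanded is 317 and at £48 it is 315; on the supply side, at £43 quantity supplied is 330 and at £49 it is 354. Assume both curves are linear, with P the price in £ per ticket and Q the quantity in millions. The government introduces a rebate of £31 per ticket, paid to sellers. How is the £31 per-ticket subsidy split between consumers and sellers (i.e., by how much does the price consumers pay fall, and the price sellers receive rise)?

Consumers gain £24.8 per ticket; sellers gain £6.2 per ticket.

Demand slope: (315 − 317)/(48 − 46) = -1, so Qd = 363 − P.
Supply slope: (354 − 330)/(49 − 43) = 4, so Qs = 4P + 158.
Before the subsidy: set 363 − P = 4P + 158 → P* = £41, Q* = 322.
With a per-unit subsidy paid to sellers, each receives P + 31 per unit sold, so supply becomes Qs = 4(P + 31) + 158.
New equilibrium: consumers pay £16.2, sellers receive £47.2, Q = 346.8. (Wedge: Pb − Ps = −31.)
Gain to consumers: £24.8; to sellers: £6.2. (They sum to £31.)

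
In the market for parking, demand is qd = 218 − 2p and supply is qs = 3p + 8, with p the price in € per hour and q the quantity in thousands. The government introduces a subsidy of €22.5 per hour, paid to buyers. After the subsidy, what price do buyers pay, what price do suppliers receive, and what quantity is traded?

Before the subsidy: set 218 − 2p = 3p + 8 → p* = €42, q* = 134.
With a per-unit subsidy paid to buyers, each effectively pays p − 22.5, so demand becomes qd = 218 − 2(p − 22.5).
New equilibrium: buyers pay €28.5, suppliers receive €51, q = 161. (Wedge: pb − ps = −22.5.)

Buyers pay €28.5; suppliers receive €51; quantity = 161.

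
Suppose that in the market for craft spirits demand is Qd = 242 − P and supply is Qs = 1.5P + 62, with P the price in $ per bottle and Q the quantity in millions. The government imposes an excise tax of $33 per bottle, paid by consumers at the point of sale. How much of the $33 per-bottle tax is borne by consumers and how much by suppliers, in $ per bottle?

Consumers bear $19.8 per bottle; suppliers bear $13.2 per bottle.

Before the tax: set 242 − P = 1.5P + 62 → P* = $72, Q* = 170.
With the tax collected from consumers, demand (in seller-price terms) shifts: Qd = 242 − (P + 33).
Solving gives Q = 150.2 with consumers paying $91.8 and suppliers receiving $58.8 (the $33 wedge).
Burden on consumers: $19.8; on suppliers: $13.2. (They sum to $33.)
The less price-elastic side of the market bears the larger share of a per-unit tax.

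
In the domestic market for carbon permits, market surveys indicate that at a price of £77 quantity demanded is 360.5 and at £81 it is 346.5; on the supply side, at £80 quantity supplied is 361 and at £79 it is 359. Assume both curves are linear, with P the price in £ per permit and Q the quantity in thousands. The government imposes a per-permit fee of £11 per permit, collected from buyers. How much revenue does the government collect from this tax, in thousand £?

Tax revenue = £3773 thousand.

Demand slope: (346.5 − 360.5)/(81 − 77) = -3.5, so Qd = 630 − 3.5P.
Supply slope: (359 − 361)/(79 − 80) = 2, so Qs = 2P + 201.
Before the tax: set 630 − 3.5P = 2P + 201 → P* = £78, Q* = 357.
With the tax collected from buyers, demand (in seller-price terms) shifts: Qd = 630 − 3.5(P + 11).
Solving gives Q = 343 with buyers paying £82 and producers receiving £71 (the £11 wedge).
Revenue = t · Q = 11 · 343 = £3773.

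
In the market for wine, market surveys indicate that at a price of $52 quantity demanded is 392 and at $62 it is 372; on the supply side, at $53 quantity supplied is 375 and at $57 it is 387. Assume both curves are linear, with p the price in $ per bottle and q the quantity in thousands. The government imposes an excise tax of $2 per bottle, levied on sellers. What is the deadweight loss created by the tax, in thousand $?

Demand slope: (372 − 392)/(62 − 52) = -2, so qd = 496 − 2p.
Supply slope: (387 − 375)/(57 − 53) = 3, so qs = 3p + 216.
Without the tax, 496 − 2p = 3p + 216 gives 5p = 280, so p* = $56 and q* = 384.
With the tax collected from sellers, supply shifts: qs = 3(p − 2) + 216.
Solving gives q = 381.6 with buyers paying $57.2 and sellers receiving $55.2 (the $2 wedge).
Quantity falls by |ΔQ| = |384 − 381.6| = 2.4.
DWL = ½ · t · |ΔQ| = ½ · 2 · 2.4 = $2.4.

Deadweight loss = $2.4 thousand.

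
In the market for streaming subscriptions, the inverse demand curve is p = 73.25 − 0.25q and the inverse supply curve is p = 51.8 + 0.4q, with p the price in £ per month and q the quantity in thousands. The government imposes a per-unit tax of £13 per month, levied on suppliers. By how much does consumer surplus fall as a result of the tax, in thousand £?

Rewrite in direct form: qd = 293 − 4p and qs = 2.5p − 129.5.
Without the tax, 293 − 4p = 2.5p − 129.5 gives 6.5p = 422.5, so p* = £65 and q* = 33.
With the tax collected from suppliers, supply shifts: qs = 2.5(p − 13) − 129.5.
Solving gives q = 13 with consumers paying £70 and suppliers receiving £57 (the £13 wedge).
ΔCS is the trapezoid between Q = 13 and Q = 33 of height £5: ½ · (33 + 13) · 5 = £115.

Consumer surplus falls by £115 thousand.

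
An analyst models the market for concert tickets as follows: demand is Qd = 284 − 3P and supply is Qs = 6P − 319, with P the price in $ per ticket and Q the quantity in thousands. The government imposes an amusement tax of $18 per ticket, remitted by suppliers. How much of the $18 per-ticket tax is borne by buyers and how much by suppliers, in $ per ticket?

Without the tax, 284 − 3P = 6P − 319 gives 9P = 603, so P* = $67 and Q* = 83.
With the tax collected from suppliers, supply shifts: Qs = 6(P − 18) − 319.
New equilibrium: buyers pay $79, suppliers receive $61, Q = 47. (Wedge: Pb − Ps = 18.)
Burden on buyers: $12; on suppliers: $6. (They sum to $18.)
The less price-elastic side of the market bears the larger share of a per-unit tax.

Buyers bear $12 per ticket; suppliers bear $6 per ticket.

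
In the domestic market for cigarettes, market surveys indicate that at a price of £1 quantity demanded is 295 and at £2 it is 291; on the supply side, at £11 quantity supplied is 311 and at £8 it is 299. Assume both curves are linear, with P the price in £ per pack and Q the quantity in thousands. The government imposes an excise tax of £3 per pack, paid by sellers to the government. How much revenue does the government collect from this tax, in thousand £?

Demand slope: (291 − 295)/(2 − 1) = -4, so Qd = 299 − 4P.
Supply slope: (299 − 311)/(8 − 11) = 4, so Qs = 4P + 267.
Without the tax, 299 − 4P = 4P + 267 gives 8P = 32, so P* = £4 and Q* = 283.
With the tax collected from sellers, supply shifts: Qs = 4(P − 3) + 267.
Solving gives Q = 277 with consumers paying £5.5 and sellers receiving £2.5 (the £3 wedge).
Revenue = t · Q = 3 · 277 = £831.

Tax revenue = £831 thousand.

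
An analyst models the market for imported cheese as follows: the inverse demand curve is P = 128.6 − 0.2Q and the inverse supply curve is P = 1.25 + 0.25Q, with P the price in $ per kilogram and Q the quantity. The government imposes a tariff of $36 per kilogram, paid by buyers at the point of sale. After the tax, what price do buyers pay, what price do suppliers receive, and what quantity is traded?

Buyers pay $88; suppliers receive $52; quantity = 203.

Rewrite in direct form: Qd = 643 − 5P and Qs = 4P − 5.
Without the tax, 643 − 5P = 4P − 5 gives 9P = 648, so P* = $72 and Q* = 283.
With the tax collected from buyers, demand (in seller-price terms) shifts: Qd = 643 − 5(P + 36).
Solving gives Q = 203 with buyers paying $88 and suppliers receiving $52 (the $36 wedge).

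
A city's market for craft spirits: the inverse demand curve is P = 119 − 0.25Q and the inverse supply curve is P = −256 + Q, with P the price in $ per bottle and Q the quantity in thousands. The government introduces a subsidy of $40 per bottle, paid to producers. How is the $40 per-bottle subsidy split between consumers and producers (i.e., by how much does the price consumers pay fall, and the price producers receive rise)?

Inverting to Q(P) form: Qd = 476 − 4P; Qs = P + 256.
Without the subsidy, 476 − 4P = P + 256 gives 5P = 220, so P* = $44 and Q* = 300.
With a per-unit subsidy paid to producers, each receives P + 40 per unit sold, so supply becomes Qs = (P + 40) + 256.
Solving gives Q = 332 with consumers paying $36 and producers receiving $76 (the $40 wedge).
Gain to consumers: $8; to producers: $32. (They sum to $40.)

Consumers gain $8 per bottle; producers gain $32 per bottle.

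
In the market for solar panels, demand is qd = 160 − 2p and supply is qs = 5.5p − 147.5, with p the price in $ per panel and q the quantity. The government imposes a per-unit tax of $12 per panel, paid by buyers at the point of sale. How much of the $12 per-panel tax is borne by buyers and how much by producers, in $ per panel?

Buyers bear $8.8 per panel; producers bear $3.2 per panel.

Without the tax, 160 − 2p = 5.5p − 147.5 gives 7.5p = 307.5, so p* = $41 and q* = 78.
With the tax collected from buyers, demand (in seller-price terms) shifts: qd = 160 − 2(p + 12).
New equilibrium: buyers pay $49.8, producers receive $37.8, q = 60.4. (Wedge: pb − ps = 12.)
Burden on buyers: $8.8; on producers: $3.2. (They sum to $12.)
The less price-elastic side of the market bears the larger share of a per-unit tax.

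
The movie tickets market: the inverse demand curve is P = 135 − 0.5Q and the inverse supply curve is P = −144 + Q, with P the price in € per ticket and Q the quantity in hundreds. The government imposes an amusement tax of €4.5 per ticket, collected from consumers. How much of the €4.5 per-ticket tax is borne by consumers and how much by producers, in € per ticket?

Rewrite in direct form: Qd = 270 − 2P and Qs = P + 144.
Before the tax: set 270 − 2P = P + 144 → P* = €42, Q* = 186.
With the tax collected from consumers, demand (in seller-price terms) shifts: Qd = 270 − 2(P + 4.5).
Solving gives Q = 183 with consumers paying €43.5 and producers receiving €39 (the €4.5 wedge).
Burden on consumers: €1.5; on producers: €3. (They sum to €4.5.)

Consumers bear €1.5 per ticket; producers bear €3 per ticket.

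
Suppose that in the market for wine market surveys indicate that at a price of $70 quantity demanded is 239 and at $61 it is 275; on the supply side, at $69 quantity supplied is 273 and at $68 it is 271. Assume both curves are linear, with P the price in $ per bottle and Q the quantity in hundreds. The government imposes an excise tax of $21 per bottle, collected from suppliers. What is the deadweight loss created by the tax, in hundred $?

Demand slope: (275 − 239)/(61 − 70) = -4, so Qd = 519 − 4P.
Supply slope: (271 − 273)/(68 − 69) = 2, so Qs = 2P + 135.
Without the tax, 519 − 4P = 2P + 135 gives 6P = 384, so P* = $64 and Q* = 263.
With the tax collected from suppliers, supply shifts: Qs = 2(P − 21) + 135.
Solving gives Q = 235 with consumers paying $71 and suppliers receiving $50 (the $21 wedge).
Quantity falls by |ΔQ| = |263 − 235| = 28.
DWL = ½ · t · |ΔQ| = ½ · 21 · 28 = $294.

Deadweight loss = $294 hundred.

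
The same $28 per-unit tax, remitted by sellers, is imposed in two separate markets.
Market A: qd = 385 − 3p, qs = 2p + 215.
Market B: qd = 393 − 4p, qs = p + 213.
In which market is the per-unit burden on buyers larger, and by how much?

Market A, by $5.6.

Market A: pre-tax p* = $34, q* = 283; post-tax q = 249.4; per-unit burden on buyers = $11.2.
Market B: pre-tax p* = $36, q* = 249; post-tax q = 226.6; per-unit burden on buyers = $5.6.
Difference: $11.2 vs $5.6 → market A is larger by $5.6.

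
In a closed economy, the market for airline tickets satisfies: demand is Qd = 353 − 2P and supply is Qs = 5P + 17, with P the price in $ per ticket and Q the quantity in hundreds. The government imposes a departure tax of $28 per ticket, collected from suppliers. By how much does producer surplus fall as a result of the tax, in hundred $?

Before the tax: set 353 − 2P = 5P + 17 → P* = $48, Q* = 257.
With the tax collected from suppliers, supply shifts: Qs = 5(P − 28) + 17.
Solving gives Q = 217 with consumers paying $68 and suppliers receiving $40 (the $28 wedge).
ΔPS is the trapezoid between Q = 217 and Q = 257 of height $8: ½ · (257 + 217) · 8 = $1896.

Producer surplus falls by $1896 hundred.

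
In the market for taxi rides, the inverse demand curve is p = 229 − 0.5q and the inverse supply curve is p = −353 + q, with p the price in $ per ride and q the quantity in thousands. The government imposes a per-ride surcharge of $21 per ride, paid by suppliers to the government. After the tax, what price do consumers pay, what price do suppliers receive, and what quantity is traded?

Inverting to q(p) form: qd = 458 − 2p; qs = p + 353.
Without the tax, 458 − 2p = p + 353 gives 3p = 105, so p* = $35 and q* = 388.
With the tax collected from suppliers, supply shifts: qs = (p − 21) + 353.
Solving gives q = 374 with consumers paying $42 and suppliers receiving $21 (the $21 wedge).
The less price-elastic side of the market bears the larger share of a per-unit tax.

Consumers pay $42; suppliers receive $21; quantity = 374.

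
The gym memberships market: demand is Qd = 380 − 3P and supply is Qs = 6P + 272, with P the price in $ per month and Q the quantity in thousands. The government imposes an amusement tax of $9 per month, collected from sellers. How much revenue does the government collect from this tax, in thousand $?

Tax revenue = $2934 thousand.

Without the tax, 380 − 3P = 6P + 272 gives 9P = 108, so P* = $12 and Q* = 344.
With the tax collected from sellers, supply shifts: Qs = 6(P − 9) + 272.
Solving gives Q = 326 with consumers paying $18 and sellers receiving $9 (the $9 wedge).
Revenue = t · Q = 9 · 326 = $2934.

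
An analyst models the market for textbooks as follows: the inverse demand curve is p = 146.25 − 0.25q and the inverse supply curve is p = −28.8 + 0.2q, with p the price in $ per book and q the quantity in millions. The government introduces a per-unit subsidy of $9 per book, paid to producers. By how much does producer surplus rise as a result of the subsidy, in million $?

Inverting to q(p) form: qd = 585 − 4p; qs = 5p + 144.
Before the subsidy: set 585 − 4p = 5p + 144 → p* = $49, q* = 389.
With a per-unit subsidy paid to producers, each receives p + 9 per unit sold, so supply becomes qs = 5(p + 9) + 144.
New equilibrium: buyers pay $44, producers receive $53, q = 409. (Wedge: pb − ps = −9.)
ΔPS is the trapezoid between Q = 409 and Q = 389 of height $4: ½ · (389 + 409) · 4 = $1596.

Producer surplus rises by $1596 million.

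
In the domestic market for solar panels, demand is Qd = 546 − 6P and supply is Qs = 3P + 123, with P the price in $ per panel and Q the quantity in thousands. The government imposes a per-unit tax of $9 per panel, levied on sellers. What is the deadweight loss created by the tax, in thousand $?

Before the tax: set 546 − 6P = 3P + 123 → P* = $47, Q* = 264.
With the tax collected from sellers, supply shifts: Qs = 3(P − 9) + 123.
New equilibrium: consumers pay $50, sellers receive $41, Q = 246. (Wedge: Pb − Ps = 9.)
Quantity falls by |ΔQ| = |264 − 246| = 18.
DWL = ½ · t · |ΔQ| = ½ · 9 · 18 = $81.

Deadweight loss = $81 thousand.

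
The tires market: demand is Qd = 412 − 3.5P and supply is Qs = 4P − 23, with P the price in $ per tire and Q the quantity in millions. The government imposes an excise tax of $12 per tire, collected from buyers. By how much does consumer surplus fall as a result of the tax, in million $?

Consumer surplus falls by $1265.92 million.

Before the tax: set 412 − 3.5P = 4P − 23 → P* = $58, Q* = 209.
With the tax collected from buyers, demand (in seller-price terms) shifts: Qd = 412 − 3.5(P + 12).
New equilibrium: buyers pay $64.4, suppliers receive $52.4, Q = 186.6. (Wedge: Pb − Ps = 12.)
ΔCS is the trapezoid between Q = 186.6 and Q = 209 of height $6.4: ½ · (209 + 186.6) · 6.4 = $1265.92.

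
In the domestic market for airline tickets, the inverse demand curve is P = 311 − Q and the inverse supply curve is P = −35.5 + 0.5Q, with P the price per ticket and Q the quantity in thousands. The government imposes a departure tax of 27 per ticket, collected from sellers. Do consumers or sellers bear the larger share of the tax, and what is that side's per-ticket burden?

Rewrite in direct form: Qd = 311 − P and Qs = 2P + 71.
Without the tax, 311 − P = 2P + 71 gives 3P = 240, so P* = 80 and Q* = 231.
With the tax collected from sellers, supply shifts: Qs = 2(P − 27) + 71.
Solving gives Q = 213 with consumers paying 98 and sellers receiving 71 (the 27 wedge).
Per-ticket burden: consumers 18, sellers 9.
Consumers take the larger share because demand is less price-elastic here (demand slope 1 vs supply slope 2).

Consumers bear the larger share: 18 per ticket.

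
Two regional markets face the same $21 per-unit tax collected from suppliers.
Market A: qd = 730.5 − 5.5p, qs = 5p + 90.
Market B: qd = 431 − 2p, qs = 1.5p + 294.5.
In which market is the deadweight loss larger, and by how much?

Market A, by $388.5.

Market A: pre-tax p* = $61, q* = 395; post-tax q = 340; deadweight loss = $577.5.
Market B: pre-tax p* = $39, q* = 353; post-tax q = 335; deadweight loss = $189.
Difference: $577.5 vs $189 → market A is larger by $388.5.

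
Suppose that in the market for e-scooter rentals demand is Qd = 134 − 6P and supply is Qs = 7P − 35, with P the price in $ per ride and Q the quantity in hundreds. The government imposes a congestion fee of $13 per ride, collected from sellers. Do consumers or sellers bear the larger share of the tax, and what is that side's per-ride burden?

Without the tax, 134 − 6P = 7P − 35 gives 13P = 169, so P* = $13 and Q* = 56.
With the tax collected from sellers, supply shifts: Qs = 7(P − 13) − 35.
New equilibrium: consumers pay $20, sellers receive $7, Q = 14. (Wedge: Pb − Ps = 13.)
Per-ride burden: consumers $7, sellers $6.
Consumers take the larger share because demand is less price-elastic here (demand slope 6 vs supply slope 7).
The less price-elastic side of the market bears the larger share of a per-unit tax.

Consumers bear the larger share: $7 per ride.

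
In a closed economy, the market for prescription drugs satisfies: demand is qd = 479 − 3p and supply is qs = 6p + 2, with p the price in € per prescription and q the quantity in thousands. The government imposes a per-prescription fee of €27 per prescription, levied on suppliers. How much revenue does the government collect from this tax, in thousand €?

Without the tax, 479 − 3p = 6p + 2 gives 9p = 477, so p* = €53 and q* = 320.
With the tax collected from suppliers, supply shifts: qs = 6(p − 27) + 2.
Solving gives q = 266 with consumers paying €71 and suppliers receiving €44 (the €27 wedge).
Revenue = t · Q = 27 · 266 = €7182.

Tax revenue = €7182 thousand.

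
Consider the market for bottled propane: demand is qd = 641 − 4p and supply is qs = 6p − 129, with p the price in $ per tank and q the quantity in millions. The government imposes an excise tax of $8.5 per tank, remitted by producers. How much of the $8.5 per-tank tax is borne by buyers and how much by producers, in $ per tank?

Without the tax, 641 − 4p = 6p − 129 gives 10p = 770, so p* = $77 and q* = 333.
With the tax collected from producers, supply shifts: qs = 6(p − 8.5) − 129.
Solving gives q = 312.6 with buyers paying $82.1 and producers receiving $73.6 (the $8.5 wedge).
Burden on buyers: $5.1; on producers: $3.4. (They sum to $8.5.)

Buyers bear $5.1 per tank; producers bear $3.4 per tank.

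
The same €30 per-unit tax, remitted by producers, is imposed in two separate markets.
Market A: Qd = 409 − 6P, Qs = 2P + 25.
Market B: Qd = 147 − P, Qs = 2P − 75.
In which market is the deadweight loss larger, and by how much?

Market A, by €375.

Market A: pre-tax P* = €48, Q* = 121; post-tax Q = 76; deadweight loss = €675.
Market B: pre-tax P* = €74, Q* = 73; post-tax Q = 53; deadweight loss = €300.
Difference: €675 vs €300 → market A is larger by €375.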